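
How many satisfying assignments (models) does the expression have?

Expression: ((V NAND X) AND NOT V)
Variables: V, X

Satisfying assignments: (0,0), (0,1)
Count: 2 out of 4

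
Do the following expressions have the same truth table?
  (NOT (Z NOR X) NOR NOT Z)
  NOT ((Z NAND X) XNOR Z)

No. Counterexample: with Z=0, X=0, Expression 1 = 0 but Expression 2 = 1.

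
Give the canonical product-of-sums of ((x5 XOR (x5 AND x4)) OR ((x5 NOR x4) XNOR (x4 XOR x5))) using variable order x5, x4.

ΠM(0, 1) = (x5 OR x4) AND (x5 OR NOT x4)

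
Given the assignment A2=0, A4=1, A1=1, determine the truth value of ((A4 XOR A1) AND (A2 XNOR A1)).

Substituting: ((1 XOR 1) AND (0 XNOR 1))
= 0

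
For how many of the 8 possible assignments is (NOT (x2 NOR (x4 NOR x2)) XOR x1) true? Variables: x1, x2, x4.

Satisfying assignments: (0,0,0), (0,1,0), (0,1,1), (1,0,1)
Count: 4 out of 8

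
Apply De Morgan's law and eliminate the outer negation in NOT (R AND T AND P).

NOT R OR NOT T OR NOT P
De Morgan's: NOT(AND of terms) = OR of negations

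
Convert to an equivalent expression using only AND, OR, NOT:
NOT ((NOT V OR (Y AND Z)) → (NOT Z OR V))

(NOT V OR (Y AND Z)) AND NOT (NOT Z OR V)
(Negated implication: NOT(A → B) = A AND NOT B)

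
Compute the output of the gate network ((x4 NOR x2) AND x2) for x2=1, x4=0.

Substituting: ((0 NOR 1) AND 1)
= 0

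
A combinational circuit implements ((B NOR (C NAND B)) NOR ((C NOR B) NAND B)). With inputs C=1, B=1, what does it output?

Substituting: ((1 NOR (1 NAND 1)) NOR ((1 NOR 1) NAND 1))
= 0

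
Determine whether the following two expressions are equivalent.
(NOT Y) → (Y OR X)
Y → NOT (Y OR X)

No, Inverse is not equivalent to original (counterexample: Y=0, X=0)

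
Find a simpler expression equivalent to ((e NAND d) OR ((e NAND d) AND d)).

By absorption (E OR (E AND v) = E):
= (e NAND d)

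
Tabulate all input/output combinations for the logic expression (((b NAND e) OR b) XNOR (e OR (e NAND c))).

e | b | c | Output
------------------
0 | 0 | 0 | 1
0 | 0 | 1 | 1
0 | 1 | 0 | 1
0 | 1 | 1 | 1
1 | 0 | 0 | 1
1 | 0 | 1 | 1
1 | 1 | 0 | 1
1 | 1 | 1 | 1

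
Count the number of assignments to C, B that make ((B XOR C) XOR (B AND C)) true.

Satisfying assignments: (0,1), (1,0), (1,1)
Count: 3 out of 4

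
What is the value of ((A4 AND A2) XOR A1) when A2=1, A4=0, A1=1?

Substituting: ((0 AND 1) XOR 1)
= 1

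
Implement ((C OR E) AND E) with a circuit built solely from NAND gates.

((((C NAND C) NAND (E NAND E)) NAND E) NAND (((C NAND C) NAND (E NAND E)) NAND E))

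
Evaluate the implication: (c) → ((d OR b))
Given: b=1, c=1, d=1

Antecedent (c) = 1; consequent ((d OR b)) = 1.
1 → 1 = 1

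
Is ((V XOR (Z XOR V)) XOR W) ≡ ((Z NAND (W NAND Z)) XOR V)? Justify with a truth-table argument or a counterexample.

No. Counterexample: with V=0, Z=0, W=0, Expression 1 = 0 but Expression 2 = 1.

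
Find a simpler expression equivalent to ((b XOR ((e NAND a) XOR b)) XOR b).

By XOR self-cancellation ((E XOR v) XOR v = E):
= ((e NAND a) XOR b)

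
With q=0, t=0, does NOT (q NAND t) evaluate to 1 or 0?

Substituting: NOT (0 NAND 0)
= 0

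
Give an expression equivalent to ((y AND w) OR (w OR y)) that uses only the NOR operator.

((((y NOR y) NOR (w NOR w)) NOR ((w NOR y) NOR (w NOR y))) NOR (((y NOR y) NOR (w NOR w)) NOR ((w NOR y) NOR (w NOR y))))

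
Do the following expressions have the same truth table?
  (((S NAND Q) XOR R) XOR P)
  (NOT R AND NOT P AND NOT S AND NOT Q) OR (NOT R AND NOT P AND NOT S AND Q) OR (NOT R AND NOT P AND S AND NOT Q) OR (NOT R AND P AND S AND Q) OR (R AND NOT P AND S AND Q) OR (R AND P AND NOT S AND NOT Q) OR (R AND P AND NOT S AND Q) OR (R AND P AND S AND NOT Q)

Yes, they are equivalent — the two output columns agree on all 16 assignments:
R | P | S | Q | Expression 1 | Expression 2
-------------------------------------------
0 | 0 | 0 | 0 | 1 | 1
0 | 0 | 0 | 1 | 1 | 1
0 | 0 | 1 | 0 | 1 | 1
0 | 0 | 1 | 1 | 0 | 0
0 | 1 | 0 | 0 | 0 | 0
0 | 1 | 0 | 1 | 0 | 0
0 | 1 | 1 | 0 | 0 | 0
0 | 1 | 1 | 1 | 1 | 1
1 | 0 | 0 | 0 | 0 | 0
1 | 0 | 0 | 1 | 0 | 0
1 | 0 | 1 | 0 | 0 | 0
1 | 0 | 1 | 1 | 1 | 1
1 | 1 | 0 | 0 | 1 | 1
1 | 1 | 0 | 1 | 1 | 1
1 | 1 | 1 | 0 | 1 | 1
1 | 1 | 1 | 1 | 0 | 0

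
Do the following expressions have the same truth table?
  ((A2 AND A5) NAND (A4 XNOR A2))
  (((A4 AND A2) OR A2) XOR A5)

No. Counterexample: with A4=0, A5=0, A2=0, Expression 1 = 1 but Expression 2 = 0.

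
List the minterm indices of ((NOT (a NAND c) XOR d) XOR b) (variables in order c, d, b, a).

Σm(2, 3, 4, 5, 9, 10, 12, 15) = (NOT c AND NOT d AND b AND NOT a) OR (NOT c AND NOT d AND b AND a) OR (NOT c AND d AND NOT b AND NOT a) OR (NOT c AND d AND NOT b AND a) OR (c AND NOT d AND NOT b AND a) OR (c AND NOT d AND b AND NOT a) OR (c AND d AND NOT b AND NOT a) OR (c AND d AND b AND a)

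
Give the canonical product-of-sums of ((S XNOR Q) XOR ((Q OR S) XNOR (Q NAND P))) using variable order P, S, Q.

ΠM(3, 5) = (P OR NOT S OR NOT Q) AND (NOT P OR S OR NOT Q)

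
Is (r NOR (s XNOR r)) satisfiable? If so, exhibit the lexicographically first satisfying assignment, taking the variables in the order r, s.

r=0, s=1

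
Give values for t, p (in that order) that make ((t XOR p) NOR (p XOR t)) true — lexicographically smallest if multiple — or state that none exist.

t=0, p=0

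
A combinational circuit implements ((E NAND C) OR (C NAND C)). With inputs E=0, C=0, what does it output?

Substituting: ((0 NAND 0) OR (0 NAND 0))
= 1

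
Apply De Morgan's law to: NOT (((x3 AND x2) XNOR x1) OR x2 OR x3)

NOT ((x3 AND x2) XNOR x1) AND NOT x2 AND NOT x3
De Morgan's: NOT(OR of terms) = AND of negations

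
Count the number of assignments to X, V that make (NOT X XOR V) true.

Satisfying assignments: (0,0), (1,1)
Count: 2 out of 4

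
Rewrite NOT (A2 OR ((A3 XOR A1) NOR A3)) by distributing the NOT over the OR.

NOT A2 AND NOT ((A3 XOR A1) NOR A3)
De Morgan's: NOT(OR of terms) = AND of negations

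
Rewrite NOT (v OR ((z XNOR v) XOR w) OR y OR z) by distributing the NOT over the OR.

NOT v AND NOT ((z XNOR v) XOR w) AND NOT y AND NOT z
De Morgan's: NOT(OR of terms) = AND of negations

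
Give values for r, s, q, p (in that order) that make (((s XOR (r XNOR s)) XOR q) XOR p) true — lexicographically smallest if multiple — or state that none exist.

r=0, s=0, q=0, p=0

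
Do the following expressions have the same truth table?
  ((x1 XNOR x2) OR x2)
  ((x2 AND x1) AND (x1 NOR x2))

No. Counterexample: with x2=0, x1=0, Expression 1 = 1 but Expression 2 = 0.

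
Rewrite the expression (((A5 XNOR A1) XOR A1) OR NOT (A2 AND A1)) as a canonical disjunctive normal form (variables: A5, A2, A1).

(NOT A5 AND NOT A2 AND NOT A1) OR (NOT A5 AND NOT A2 AND A1) OR (NOT A5 AND A2 AND NOT A1) OR (NOT A5 AND A2 AND A1) OR (A5 AND NOT A2 AND NOT A1) OR (A5 AND NOT A2 AND A1) OR (A5 AND A2 AND NOT A1)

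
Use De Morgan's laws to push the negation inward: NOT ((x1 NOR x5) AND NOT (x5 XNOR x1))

NOT (x1 NOR x5) OR (x5 XNOR x1)
De Morgan's: NOT(AND of terms) = OR of negations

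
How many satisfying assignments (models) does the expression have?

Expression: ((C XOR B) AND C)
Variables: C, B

Satisfying assignments: (1,0)
Count: 1 out of 4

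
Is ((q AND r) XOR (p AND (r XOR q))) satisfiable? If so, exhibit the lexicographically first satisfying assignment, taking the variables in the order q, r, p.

q=0, r=1, p=1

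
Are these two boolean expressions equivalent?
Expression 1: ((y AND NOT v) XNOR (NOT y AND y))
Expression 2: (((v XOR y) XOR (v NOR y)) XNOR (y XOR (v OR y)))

No. Counterexample: with y=0, v=0, Expression 1 = 1 but Expression 2 = 0.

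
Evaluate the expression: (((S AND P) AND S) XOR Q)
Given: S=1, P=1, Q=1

Substituting: (((1 AND 1) AND 1) XOR 1)
= 0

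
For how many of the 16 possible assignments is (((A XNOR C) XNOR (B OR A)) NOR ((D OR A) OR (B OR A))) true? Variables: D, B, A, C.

Satisfying assignments: (0,0,0,0)
Count: 1 out of 16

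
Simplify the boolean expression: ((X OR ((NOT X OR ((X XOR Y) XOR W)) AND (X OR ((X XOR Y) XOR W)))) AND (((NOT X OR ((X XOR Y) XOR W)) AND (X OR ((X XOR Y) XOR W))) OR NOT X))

By distribution ((E OR v) AND (E OR NOT v) = E) then distribution ((E OR v) AND (E OR NOT v) = E):
= ((X XOR Y) XOR W)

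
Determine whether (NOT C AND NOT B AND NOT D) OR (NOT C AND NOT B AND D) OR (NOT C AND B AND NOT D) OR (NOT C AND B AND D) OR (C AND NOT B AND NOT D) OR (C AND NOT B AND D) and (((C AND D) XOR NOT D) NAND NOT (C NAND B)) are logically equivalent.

Yes, they are equivalent — the two output columns agree on all 8 assignments:
C | B | D | Expression 1 | Expression 2
---------------------------------------
0 | 0 | 0 | 1 | 1
0 | 0 | 1 | 1 | 1
0 | 1 | 0 | 1 | 1
0 | 1 | 1 | 1 | 1
1 | 0 | 0 | 1 | 1
1 | 0 | 1 | 1 | 1
1 | 1 | 0 | 0 | 0
1 | 1 | 1 | 0 | 0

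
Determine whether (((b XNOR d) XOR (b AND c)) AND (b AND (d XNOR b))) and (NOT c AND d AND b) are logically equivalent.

Yes, they are equivalent — the two output columns agree on all 8 assignments:
c | d | b | Expression 1 | Expression 2
---------------------------------------
0 | 0 | 0 | 0 | 0
0 | 0 | 1 | 0 | 0
0 | 1 | 0 | 0 | 0
0 | 1 | 1 | 1 | 1
1 | 0 | 0 | 0 | 0
1 | 0 | 1 | 0 | 0
1 | 1 | 0 | 0 | 0
1 | 1 | 1 | 0 | 0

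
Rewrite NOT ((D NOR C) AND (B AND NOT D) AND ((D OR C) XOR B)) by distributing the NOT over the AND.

NOT (D NOR C) OR NOT (B AND NOT D) OR NOT ((D OR C) XOR B)
De Morgan's: NOT(AND of terms) = OR of negations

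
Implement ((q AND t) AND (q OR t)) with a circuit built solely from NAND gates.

((((q NAND t) NAND (q NAND t)) NAND ((q NAND q) NAND (t NAND t))) NAND (((q NAND t) NAND (q NAND t)) NAND ((q NAND q) NAND (t NAND t))))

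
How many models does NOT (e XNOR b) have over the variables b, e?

Satisfying assignments: (0,1), (1,0)
Count: 2 out of 4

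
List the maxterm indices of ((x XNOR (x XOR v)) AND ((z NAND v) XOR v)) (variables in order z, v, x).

ΠM(2, 3, 6, 7) = (z OR NOT v OR x) AND (z OR NOT v OR NOT x) AND (NOT z OR NOT v OR x) AND (NOT z OR NOT v OR NOT x)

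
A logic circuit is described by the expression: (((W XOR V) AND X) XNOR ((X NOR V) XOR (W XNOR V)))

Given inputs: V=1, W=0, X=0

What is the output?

Substituting: (((0 XOR 1) AND 0) XNOR ((0 NOR 1) XOR (0 XNOR 1)))
= 1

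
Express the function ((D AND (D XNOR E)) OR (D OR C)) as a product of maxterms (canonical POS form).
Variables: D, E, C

ΠM(0, 2) = (D OR E OR C) AND (D OR NOT E OR C)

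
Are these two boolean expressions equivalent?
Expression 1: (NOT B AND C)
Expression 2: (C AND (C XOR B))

Yes, they are equivalent — the two output columns agree on all 4 assignments:
B | C | Expression 1 | Expression 2
-----------------------------------
0 | 0 | 0 | 0
0 | 1 | 1 | 1
1 | 0 | 0 | 0
1 | 1 | 0 | 0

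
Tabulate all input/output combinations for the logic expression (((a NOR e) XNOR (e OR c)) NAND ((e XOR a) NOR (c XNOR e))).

a | e | c | Output
------------------
0 | 0 | 0 | 1
0 | 0 | 1 | 0
0 | 1 | 0 | 1
0 | 1 | 1 | 1
1 | 0 | 0 | 1
1 | 0 | 1 | 1
1 | 1 | 0 | 1
1 | 1 | 1 | 1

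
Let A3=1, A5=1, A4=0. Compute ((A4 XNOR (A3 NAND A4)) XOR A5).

Substituting: ((0 XNOR (1 NAND 0)) XOR 1)
= 1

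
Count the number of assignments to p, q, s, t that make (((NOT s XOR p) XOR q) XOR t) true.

Satisfying assignments: (0,0,0,0), (0,0,1,1), (0,1,0,1), (0,1,1,0), (1,0,0,1), (1,0,1,0), (1,1,0,0), (1,1,1,1)
Count: 8 out of 16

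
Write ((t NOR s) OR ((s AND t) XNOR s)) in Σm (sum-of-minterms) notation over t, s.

Σm(0, 2, 3) = (NOT t AND NOT s) OR (t AND NOT s) OR (t AND s)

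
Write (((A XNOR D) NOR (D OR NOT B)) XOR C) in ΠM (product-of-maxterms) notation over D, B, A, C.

ΠM(0, 2, 4, 7, 8, 10, 12, 14) = (D OR B OR A OR C) AND (D OR B OR NOT A OR C) AND (D OR NOT B OR A OR C) AND (D OR NOT B OR NOT A OR NOT C) AND (NOT D OR B OR A OR C) AND (NOT D OR B OR NOT A OR C) AND (NOT D OR NOT B OR A OR C) AND (NOT D OR NOT B OR NOT A OR C)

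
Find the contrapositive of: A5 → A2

Contrapositive: NOT A2 → NOT A5
Note: A statement and its contrapositive are logically equivalent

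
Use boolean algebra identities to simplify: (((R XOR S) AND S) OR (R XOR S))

By absorption (E OR (E AND v) = E):
= (R XOR S)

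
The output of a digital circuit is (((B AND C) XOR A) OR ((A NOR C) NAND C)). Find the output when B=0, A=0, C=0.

Substituting: (((0 AND 0) XOR 0) OR ((0 NOR 0) NAND 0))
= 1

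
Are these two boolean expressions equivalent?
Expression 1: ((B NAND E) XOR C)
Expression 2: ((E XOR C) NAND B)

No. Counterexample: with B=0, C=1, E=0, Expression 1 = 0 but Expression 2 = 1.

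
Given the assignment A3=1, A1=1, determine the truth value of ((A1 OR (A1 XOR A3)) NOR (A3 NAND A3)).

Substituting: ((1 OR (1 XOR 1)) NOR (1 NAND 1))
= 0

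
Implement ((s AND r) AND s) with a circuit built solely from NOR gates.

((((s NOR s) NOR (r NOR r)) NOR ((s NOR s) NOR (r NOR r))) NOR (s NOR s))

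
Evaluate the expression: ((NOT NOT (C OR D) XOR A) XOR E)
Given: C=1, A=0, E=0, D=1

Substituting: ((NOT NOT (1 OR 1) XOR 0) XOR 0)
= 1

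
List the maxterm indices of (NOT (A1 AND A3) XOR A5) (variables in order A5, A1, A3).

ΠM(3, 4, 5, 6) = (A5 OR NOT A1 OR NOT A3) AND (NOT A5 OR A1 OR A3) AND (NOT A5 OR A1 OR NOT A3) AND (NOT A5 OR NOT A1 OR A3)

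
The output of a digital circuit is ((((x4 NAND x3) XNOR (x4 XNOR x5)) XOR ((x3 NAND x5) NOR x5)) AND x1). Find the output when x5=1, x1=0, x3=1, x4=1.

Substituting: ((((1 NAND 1) XNOR (1 XNOR 1)) XOR ((1 NAND 1) NOR 1)) AND 0)
= 0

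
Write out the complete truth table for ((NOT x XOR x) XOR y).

y | x | Output
--------------
0 | 0 | 1
0 | 1 | 1
1 | 0 | 0
1 | 1 | 0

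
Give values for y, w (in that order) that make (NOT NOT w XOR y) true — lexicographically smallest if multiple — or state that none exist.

y=0, w=1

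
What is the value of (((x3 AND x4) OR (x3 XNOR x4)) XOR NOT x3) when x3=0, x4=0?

Substituting: (((0 AND 0) OR (0 XNOR 0)) XOR NOT 0)
= 0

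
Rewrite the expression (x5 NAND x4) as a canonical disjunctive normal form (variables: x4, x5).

(NOT x4 AND NOT x5) OR (NOT x4 AND x5) OR (x4 AND NOT x5)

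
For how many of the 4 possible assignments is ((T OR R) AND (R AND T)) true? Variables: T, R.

Satisfying assignments: (1,1)
Count: 1 out of 4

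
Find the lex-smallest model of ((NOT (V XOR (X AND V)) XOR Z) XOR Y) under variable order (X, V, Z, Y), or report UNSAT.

X=0, V=0, Z=0, Y=0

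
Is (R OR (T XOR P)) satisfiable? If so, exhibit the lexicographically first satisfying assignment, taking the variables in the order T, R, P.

T=0, R=0, P=1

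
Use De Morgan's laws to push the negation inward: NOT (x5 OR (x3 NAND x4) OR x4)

NOT x5 AND NOT (x3 NAND x4) AND NOT x4
De Morgan's: NOT(OR of terms) = AND of negations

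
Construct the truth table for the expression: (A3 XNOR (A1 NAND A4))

A3 | A1 | A4 | Output
---------------------
0 | 0 | 0 | 0
0 | 0 | 1 | 0
0 | 1 | 0 | 0
0 | 1 | 1 | 1
1 | 0 | 0 | 1
1 | 0 | 1 | 1
1 | 1 | 0 | 1
1 | 1 | 1 | 0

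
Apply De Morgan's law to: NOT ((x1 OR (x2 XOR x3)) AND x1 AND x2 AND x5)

NOT (x1 OR (x2 XOR x3)) OR NOT x1 OR NOT x2 OR NOT x5
De Morgan's: NOT(AND of terms) = OR of negations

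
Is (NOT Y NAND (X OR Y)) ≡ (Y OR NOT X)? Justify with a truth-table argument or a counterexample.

Yes, they are equivalent — the two output columns agree on all 4 assignments:
Y | X | Expression 1 | Expression 2
-----------------------------------
0 | 0 | 1 | 1
0 | 1 | 0 | 0
1 | 0 | 1 | 1
1 | 1 | 1 | 1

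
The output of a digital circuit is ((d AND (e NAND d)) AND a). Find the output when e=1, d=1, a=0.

Substituting: ((1 AND (1 NAND 1)) AND 0)
= 0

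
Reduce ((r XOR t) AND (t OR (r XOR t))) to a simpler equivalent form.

By absorption (E AND (E OR v) = E):
= (r XOR t)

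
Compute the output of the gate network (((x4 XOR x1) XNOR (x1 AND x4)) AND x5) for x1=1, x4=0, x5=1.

Substituting: (((0 XOR 1) XNOR (1 AND 0)) AND 1)
= 0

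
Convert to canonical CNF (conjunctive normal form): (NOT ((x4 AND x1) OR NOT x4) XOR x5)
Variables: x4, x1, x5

(x4 OR x1 OR x5) AND (x4 OR NOT x1 OR x5) AND (NOT x4 OR x1 OR NOT x5) AND (NOT x4 OR NOT x1 OR x5)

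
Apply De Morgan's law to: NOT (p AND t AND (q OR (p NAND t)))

NOT p OR NOT t OR NOT (q OR (p NAND t))
De Morgan's: NOT(AND of terms) = OR of negations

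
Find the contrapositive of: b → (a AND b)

Contrapositive: NOT (a AND b) → NOT b
Note: A statement and its contrapositive are logically equivalent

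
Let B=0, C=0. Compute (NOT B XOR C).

Substituting: (NOT 0 XOR 0)
= 1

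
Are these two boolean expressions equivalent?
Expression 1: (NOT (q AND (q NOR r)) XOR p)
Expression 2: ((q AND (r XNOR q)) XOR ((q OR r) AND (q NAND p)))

No. Counterexample: with q=0, r=0, p=0, Expression 1 = 1 but Expression 2 = 0.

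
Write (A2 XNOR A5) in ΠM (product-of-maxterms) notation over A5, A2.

ΠM(1, 2) = (A5 OR NOT A2) AND (NOT A5 OR A2)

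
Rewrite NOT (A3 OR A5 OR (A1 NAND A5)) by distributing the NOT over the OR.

NOT A3 AND NOT A5 AND NOT (A1 NAND A5)
De Morgan's: NOT(OR of terms) = AND of negations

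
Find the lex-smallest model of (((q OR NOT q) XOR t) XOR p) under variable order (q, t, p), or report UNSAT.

q=0, t=0, p=0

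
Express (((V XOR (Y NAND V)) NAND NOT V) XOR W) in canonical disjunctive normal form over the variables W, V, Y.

(NOT W AND V AND NOT Y) OR (NOT W AND V AND Y) OR (W AND NOT V AND NOT Y) OR (W AND NOT V AND Y)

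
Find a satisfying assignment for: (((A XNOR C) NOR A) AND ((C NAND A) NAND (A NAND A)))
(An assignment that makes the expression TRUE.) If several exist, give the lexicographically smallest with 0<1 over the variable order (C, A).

UNSATISFIABLE - no assignment makes this expression true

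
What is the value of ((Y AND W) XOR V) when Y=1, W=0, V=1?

Substituting: ((1 AND 0) XOR 1)
= 1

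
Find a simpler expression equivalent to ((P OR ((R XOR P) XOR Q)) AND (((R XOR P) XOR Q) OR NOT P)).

By distribution ((E OR v) AND (E OR NOT v) = E):
= ((R XOR P) XOR Q)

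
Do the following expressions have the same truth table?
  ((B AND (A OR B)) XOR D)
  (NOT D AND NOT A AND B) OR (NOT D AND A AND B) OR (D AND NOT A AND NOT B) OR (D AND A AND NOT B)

Yes, they are equivalent — the two output columns agree on all 8 assignments:
D | A | B | Expression 1 | Expression 2
---------------------------------------
0 | 0 | 0 | 0 | 0
0 | 0 | 1 | 1 | 1
0 | 1 | 0 | 0 | 0
0 | 1 | 1 | 1 | 1
1 | 0 | 0 | 1 | 1
1 | 0 | 1 | 0 | 0
1 | 1 | 0 | 1 | 1
1 | 1 | 1 | 0 | 0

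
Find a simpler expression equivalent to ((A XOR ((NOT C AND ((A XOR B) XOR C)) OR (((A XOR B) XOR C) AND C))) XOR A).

By XOR self-cancellation ((E XOR v) XOR v = E) then distribution ((E AND v) OR (E AND NOT v) = E):
= ((A XOR B) XOR C)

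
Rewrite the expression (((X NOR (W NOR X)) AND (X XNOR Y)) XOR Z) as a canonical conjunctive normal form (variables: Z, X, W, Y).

(Z OR X OR W OR Y) AND (Z OR X OR W OR NOT Y) AND (Z OR X OR NOT W OR NOT Y) AND (Z OR NOT X OR W OR Y) AND (Z OR NOT X OR W OR NOT Y) AND (Z OR NOT X OR NOT W OR Y) AND (Z OR NOT X OR NOT W OR NOT Y) AND (NOT Z OR X OR NOT W OR Y)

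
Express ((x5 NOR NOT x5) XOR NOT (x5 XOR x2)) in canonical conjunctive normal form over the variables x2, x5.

(x2 OR NOT x5) AND (NOT x2 OR x5)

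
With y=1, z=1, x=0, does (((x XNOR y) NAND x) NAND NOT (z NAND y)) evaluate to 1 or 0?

Substituting: (((0 XNOR 1) NAND 0) NAND NOT (1 NAND 1))
= 0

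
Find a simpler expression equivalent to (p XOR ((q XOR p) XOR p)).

By XOR self-cancellation ((E XOR v) XOR v = E):
= (q XOR p)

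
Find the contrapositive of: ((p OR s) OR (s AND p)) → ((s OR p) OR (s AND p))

Contrapositive: NOT ((s OR p) OR (s AND p)) → NOT ((p OR s) OR (s AND p))
Note: A statement and its contrapositive are logically equivalent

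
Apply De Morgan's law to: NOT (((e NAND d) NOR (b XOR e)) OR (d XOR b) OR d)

NOT ((e NAND d) NOR (b XOR e)) AND NOT (d XOR b) AND NOT d
De Morgan's: NOT(OR of terms) = AND of negations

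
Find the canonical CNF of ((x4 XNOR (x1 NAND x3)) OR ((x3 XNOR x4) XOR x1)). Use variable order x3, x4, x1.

(x3 OR x4 OR NOT x1) AND (NOT x3 OR x4 OR x1) AND (NOT x3 OR NOT x4 OR NOT x1)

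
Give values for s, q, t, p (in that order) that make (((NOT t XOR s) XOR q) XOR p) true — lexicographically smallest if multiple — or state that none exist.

s=0, q=0, t=0, p=0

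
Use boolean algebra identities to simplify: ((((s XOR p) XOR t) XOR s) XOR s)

By XOR self-cancellation ((E XOR v) XOR v = E):
= ((s XOR p) XOR t)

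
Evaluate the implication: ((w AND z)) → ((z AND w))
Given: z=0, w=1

Antecedent ((w AND z)) = 0; consequent ((z AND w)) = 0.
0 → 0 = 1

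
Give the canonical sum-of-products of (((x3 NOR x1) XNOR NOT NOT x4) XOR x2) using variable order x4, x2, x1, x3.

Σm(1, 2, 3, 4, 8, 13, 14, 15) = (NOT x4 AND NOT x2 AND NOT x1 AND x3) OR (NOT x4 AND NOT x2 AND x1 AND NOT x3) OR (NOT x4 AND NOT x2 AND x1 AND x3) OR (NOT x4 AND x2 AND NOT x1 AND NOT x3) OR (x4 AND NOT x2 AND NOT x1 AND NOT x3) OR (x4 AND x2 AND NOT x1 AND x3) OR (x4 AND x2 AND x1 AND NOT x3) OR (x4 AND x2 AND x1 AND x3)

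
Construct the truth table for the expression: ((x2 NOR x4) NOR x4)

x2 | x4 | Output
----------------
0 | 0 | 0
0 | 1 | 0
1 | 0 | 1
1 | 1 | 0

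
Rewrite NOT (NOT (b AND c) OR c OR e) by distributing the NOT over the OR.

(b AND c) AND NOT c AND NOT e
De Morgan's: NOT(OR of terms) = AND of negations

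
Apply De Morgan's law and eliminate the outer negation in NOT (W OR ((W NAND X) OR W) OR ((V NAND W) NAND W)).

NOT W AND NOT ((W NAND X) OR W) AND NOT ((V NAND W) NAND W)
De Morgan's: NOT(OR of terms) = AND of negations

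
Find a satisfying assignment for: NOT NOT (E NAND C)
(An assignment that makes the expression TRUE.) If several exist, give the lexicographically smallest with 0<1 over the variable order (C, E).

C=0, E=0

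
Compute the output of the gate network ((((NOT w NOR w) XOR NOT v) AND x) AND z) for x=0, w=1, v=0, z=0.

Substituting: ((((NOT 1 NOR 1) XOR NOT 0) AND 0) AND 0)
= 0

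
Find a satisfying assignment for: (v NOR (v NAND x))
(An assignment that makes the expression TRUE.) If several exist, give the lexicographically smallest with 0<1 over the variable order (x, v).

UNSATISFIABLE - no assignment makes this expression true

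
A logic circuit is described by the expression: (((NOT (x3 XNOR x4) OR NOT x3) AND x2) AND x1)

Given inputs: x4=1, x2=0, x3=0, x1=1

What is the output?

Substituting: (((NOT (0 XNOR 1) OR NOT 0) AND 0) AND 1)
= 0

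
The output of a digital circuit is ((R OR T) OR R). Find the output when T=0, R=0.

Substituting: ((0 OR 0) OR 0)
= 0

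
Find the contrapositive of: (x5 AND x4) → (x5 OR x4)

Contrapositive: NOT (x5 OR x4) → NOT (x5 AND x4)
Note: A statement and its contrapositive are logically equivalent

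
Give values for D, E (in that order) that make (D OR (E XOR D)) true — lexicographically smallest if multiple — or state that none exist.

D=0, E=1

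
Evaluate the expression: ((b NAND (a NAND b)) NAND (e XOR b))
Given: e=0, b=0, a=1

Substituting: ((0 NAND (1 NAND 0)) NAND (0 XOR 0))
= 1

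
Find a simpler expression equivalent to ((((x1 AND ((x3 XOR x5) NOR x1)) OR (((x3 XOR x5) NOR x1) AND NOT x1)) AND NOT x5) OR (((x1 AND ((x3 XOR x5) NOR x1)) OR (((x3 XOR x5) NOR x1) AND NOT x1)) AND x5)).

By distribution ((E AND v) OR (E AND NOT v) = E) then distribution ((E AND v) OR (E AND NOT v) = E):
= ((x3 XOR x5) NOR x1)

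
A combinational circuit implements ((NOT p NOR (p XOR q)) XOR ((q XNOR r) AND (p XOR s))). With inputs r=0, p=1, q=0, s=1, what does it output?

Substituting: ((NOT 1 NOR (1 XOR 0)) XOR ((0 XNOR 0) AND (1 XOR 1)))
= 0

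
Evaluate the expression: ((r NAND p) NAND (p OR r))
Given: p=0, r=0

Substituting: ((0 NAND 0) NAND (0 OR 0))
= 1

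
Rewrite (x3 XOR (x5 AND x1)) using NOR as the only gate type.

((((x3 NOR ((x5 NOR x5) NOR (x1 NOR x1))) NOR (x3 NOR ((x5 NOR x5) NOR (x1 NOR x1)))) NOR ((x3 NOR ((x5 NOR x5) NOR (x1 NOR x1))) NOR (x3 NOR ((x5 NOR x5) NOR (x1 NOR x1))))) NOR ((((x3 NOR x3) NOR (((x5 NOR x5) NOR (x1 NOR x1)) NOR ((x5 NOR x5) NOR (x1 NOR x1)))) NOR ((x3 NOR x3) NOR (((x5 NOR x5) NOR (x1 NOR x1)) NOR ((x5 NOR x5) NOR (x1 NOR x1))))) NOR (((x3 NOR x3) NOR (((x5 NOR x5) NOR (x1 NOR x1)) NOR ((x5 NOR x5) NOR (x1 NOR x1)))) NOR ((x3 NOR x3) NOR (((x5 NOR x5) NOR (x1 NOR x1)) NOR ((x5 NOR x5) NOR (x1 NOR x1)))))))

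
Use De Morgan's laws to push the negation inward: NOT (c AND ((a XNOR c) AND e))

NOT c OR NOT ((a XNOR c) AND e)
De Morgan's: NOT(AND of terms) = OR of negations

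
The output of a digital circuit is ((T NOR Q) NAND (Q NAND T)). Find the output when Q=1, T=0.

Substituting: ((0 NOR 1) NAND (1 NAND 0))
= 1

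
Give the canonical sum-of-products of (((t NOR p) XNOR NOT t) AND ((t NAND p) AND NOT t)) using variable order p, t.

Σm(0) = (NOT p AND NOT t)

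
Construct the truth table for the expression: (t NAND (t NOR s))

t | s | Output
--------------
0 | 0 | 1
0 | 1 | 1
1 | 0 | 1
1 | 1 | 1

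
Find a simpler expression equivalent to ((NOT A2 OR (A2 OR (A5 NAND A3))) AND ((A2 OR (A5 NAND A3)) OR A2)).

By distribution ((E OR v) AND (E OR NOT v) = E):
= (A2 OR (A5 NAND A3))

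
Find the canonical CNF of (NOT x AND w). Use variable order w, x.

(w OR x) AND (w OR NOT x) AND (NOT w OR NOT x)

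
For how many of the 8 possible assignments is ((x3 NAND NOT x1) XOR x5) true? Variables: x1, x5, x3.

Satisfying assignments: (0,0,0), (0,1,1), (1,0,0), (1,0,1)
Count: 4 out of 8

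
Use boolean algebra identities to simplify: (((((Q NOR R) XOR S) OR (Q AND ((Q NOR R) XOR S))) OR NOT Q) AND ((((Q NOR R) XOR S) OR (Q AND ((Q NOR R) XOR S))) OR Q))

By distribution ((E OR v) AND (E OR NOT v) = E) then absorption (E OR (E AND v) = E):
= ((Q NOR R) XOR S)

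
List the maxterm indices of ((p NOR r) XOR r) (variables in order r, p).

ΠM(1) = (r OR NOT p)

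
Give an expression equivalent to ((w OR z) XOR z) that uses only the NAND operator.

((((w NAND w) NAND (z NAND z)) NAND (((w NAND w) NAND (z NAND z)) NAND z)) NAND (z NAND (((w NAND w) NAND (z NAND z)) NAND z)))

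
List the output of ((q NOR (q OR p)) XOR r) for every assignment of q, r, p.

q | r | p | Output
------------------
0 | 0 | 0 | 1
0 | 0 | 1 | 0
0 | 1 | 0 | 0
0 | 1 | 1 | 1
1 | 0 | 0 | 0
1 | 0 | 1 | 0
1 | 1 | 0 | 1
1 | 1 | 1 | 1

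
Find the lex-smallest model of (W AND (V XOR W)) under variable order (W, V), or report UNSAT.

W=1, V=0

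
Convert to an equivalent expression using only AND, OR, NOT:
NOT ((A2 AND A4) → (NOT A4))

(A2 AND A4) AND A4
(Negated implication: NOT(A → B) = A AND NOT B)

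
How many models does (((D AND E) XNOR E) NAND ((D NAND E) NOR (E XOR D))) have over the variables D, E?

Satisfying assignments: (0,0), (0,1), (1,0)
Count: 3 out of 4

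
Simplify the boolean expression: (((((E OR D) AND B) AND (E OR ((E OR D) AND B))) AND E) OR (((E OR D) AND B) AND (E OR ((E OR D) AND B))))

By absorption (E OR (E AND v) = E) then absorption (E AND (E OR v) = E):
= ((E OR D) AND B)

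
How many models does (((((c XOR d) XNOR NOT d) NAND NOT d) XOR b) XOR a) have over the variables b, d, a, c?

Satisfying assignments: (0,0,0,0), (0,0,1,1), (0,1,0,0), (0,1,0,1), (1,0,0,1), (1,0,1,0), (1,1,1,0), (1,1,1,1)
Count: 8 out of 16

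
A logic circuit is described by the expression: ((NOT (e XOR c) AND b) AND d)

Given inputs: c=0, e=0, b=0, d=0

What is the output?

Substituting: ((NOT (0 XOR 0) AND 0) AND 0)
= 0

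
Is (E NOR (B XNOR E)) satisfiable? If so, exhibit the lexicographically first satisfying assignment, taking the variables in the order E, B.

E=0, B=1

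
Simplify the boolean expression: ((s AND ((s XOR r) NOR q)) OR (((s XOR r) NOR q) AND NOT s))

By distribution ((E AND v) OR (E AND NOT v) = E):
= ((s XOR r) NOR q)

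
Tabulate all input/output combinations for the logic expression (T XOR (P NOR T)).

P | T | Output
--------------
0 | 0 | 1
0 | 1 | 1
1 | 0 | 0
1 | 1 | 1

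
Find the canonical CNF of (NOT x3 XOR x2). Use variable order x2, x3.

(x2 OR NOT x3) AND (NOT x2 OR x3)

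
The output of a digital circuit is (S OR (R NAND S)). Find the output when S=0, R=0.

Substituting: (0 OR (0 NAND 0))
= 1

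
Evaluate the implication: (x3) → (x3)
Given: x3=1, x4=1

Antecedent (x3) = 1; consequent (x3) = 1.
1 → 1 = 1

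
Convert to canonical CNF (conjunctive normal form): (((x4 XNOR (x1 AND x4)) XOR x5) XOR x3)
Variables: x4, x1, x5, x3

(x4 OR x1 OR x5 OR NOT x3) AND (x4 OR x1 OR NOT x5 OR x3) AND (x4 OR NOT x1 OR x5 OR NOT x3) AND (x4 OR NOT x1 OR NOT x5 OR x3) AND (NOT x4 OR x1 OR x5 OR x3) AND (NOT x4 OR x1 OR NOT x5 OR NOT x3) AND (NOT x4 OR NOT x1 OR x5 OR NOT x3) AND (NOT x4 OR NOT x1 OR NOT x5 OR x3)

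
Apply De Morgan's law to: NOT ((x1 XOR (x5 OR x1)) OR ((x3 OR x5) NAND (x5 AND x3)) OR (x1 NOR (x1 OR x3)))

NOT (x1 XOR (x5 OR x1)) AND NOT ((x3 OR x5) NAND (x5 AND x3)) AND NOT (x1 NOR (x1 OR x3))
De Morgan's: NOT(OR of terms) = AND of negations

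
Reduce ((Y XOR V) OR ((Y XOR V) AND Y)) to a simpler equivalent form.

By absorption (E OR (E AND v) = E):
= (Y XOR V)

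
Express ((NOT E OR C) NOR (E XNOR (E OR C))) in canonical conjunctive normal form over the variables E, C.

(E OR C) AND (E OR NOT C) AND (NOT E OR C) AND (NOT E OR NOT C)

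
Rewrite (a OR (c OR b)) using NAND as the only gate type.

((a NAND a) NAND (((c NAND c) NAND (b NAND b)) NAND ((c NAND c) NAND (b NAND b))))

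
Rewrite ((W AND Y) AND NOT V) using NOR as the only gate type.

((((W NOR W) NOR (Y NOR Y)) NOR ((W NOR W) NOR (Y NOR Y))) NOR ((V NOR V) NOR (V NOR V)))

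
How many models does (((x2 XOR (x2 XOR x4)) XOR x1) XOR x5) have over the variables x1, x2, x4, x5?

Satisfying assignments: (0,0,0,1), (0,0,1,0), (0,1,0,1), (0,1,1,0), (1,0,0,0), (1,0,1,1), (1,1,0,0), (1,1,1,1)
Count: 8 out of 16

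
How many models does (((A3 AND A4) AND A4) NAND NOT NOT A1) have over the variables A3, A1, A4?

Satisfying assignments: (0,0,0), (0,0,1), (0,1,0), (0,1,1), (1,0,0), (1,0,1), (1,1,0)
Count: 7 out of 8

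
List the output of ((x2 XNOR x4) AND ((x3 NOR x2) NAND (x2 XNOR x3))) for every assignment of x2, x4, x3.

x2 | x4 | x3 | Output
---------------------
0 | 0 | 0 | 0
0 | 0 | 1 | 1
0 | 1 | 0 | 0
0 | 1 | 1 | 0
1 | 0 | 0 | 0
1 | 0 | 1 | 0
1 | 1 | 0 | 1
1 | 1 | 1 | 1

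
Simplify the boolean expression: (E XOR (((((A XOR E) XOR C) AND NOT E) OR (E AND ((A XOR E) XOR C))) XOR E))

By XOR self-cancellation ((E XOR v) XOR v = E) then distribution ((E AND v) OR (E AND NOT v) = E):
= ((A XOR E) XOR C)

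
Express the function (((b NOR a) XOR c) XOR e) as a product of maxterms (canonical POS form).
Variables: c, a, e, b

ΠM(1, 2, 4, 5, 8, 11, 14, 15) = (c OR a OR e OR NOT b) AND (c OR a OR NOT e OR b) AND (c OR NOT a OR e OR b) AND (c OR NOT a OR e OR NOT b) AND (NOT c OR a OR e OR b) AND (NOT c OR a OR NOT e OR NOT b) AND (NOT c OR NOT a OR NOT e OR b) AND (NOT c OR NOT a OR NOT e OR NOT b)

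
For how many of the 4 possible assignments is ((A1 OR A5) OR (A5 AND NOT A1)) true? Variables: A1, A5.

Satisfying assignments: (0,1), (1,0), (1,1)
Count: 3 out of 4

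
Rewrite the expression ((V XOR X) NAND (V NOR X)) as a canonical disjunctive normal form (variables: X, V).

(NOT X AND NOT V) OR (NOT X AND V) OR (X AND NOT V) OR (X AND V)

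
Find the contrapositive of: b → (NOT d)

Contrapositive: d → NOT b
Note: A statement and its contrapositive are logically equivalent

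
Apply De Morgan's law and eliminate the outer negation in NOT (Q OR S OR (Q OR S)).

NOT Q AND NOT S AND NOT (Q OR S)
De Morgan's: NOT(OR of terms) = AND of negations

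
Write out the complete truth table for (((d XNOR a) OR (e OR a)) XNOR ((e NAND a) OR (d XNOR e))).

a | d | e | Output
------------------
0 | 0 | 0 | 1
0 | 0 | 1 | 1
0 | 1 | 0 | 0
0 | 1 | 1 | 1
1 | 0 | 0 | 1
1 | 0 | 1 | 0
1 | 1 | 0 | 1
1 | 1 | 1 | 1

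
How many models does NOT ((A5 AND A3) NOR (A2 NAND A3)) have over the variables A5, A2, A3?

Satisfying assignments: (0,0,0), (0,0,1), (0,1,0), (1,0,0), (1,0,1), (1,1,0), (1,1,1)
Count: 7 out of 8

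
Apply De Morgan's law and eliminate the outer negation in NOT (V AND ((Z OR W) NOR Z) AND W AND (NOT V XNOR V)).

NOT V OR NOT ((Z OR W) NOR Z) OR NOT W OR NOT (NOT V XNOR V)
De Morgan's: NOT(AND of terms) = OR of negations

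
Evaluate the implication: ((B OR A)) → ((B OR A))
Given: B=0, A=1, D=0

Antecedent ((B OR A)) = 1; consequent ((B OR A)) = 1.
1 → 1 = 1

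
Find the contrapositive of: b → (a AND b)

Contrapositive: NOT (a AND b) → NOT b
Note: A statement and its contrapositive are logically equivalent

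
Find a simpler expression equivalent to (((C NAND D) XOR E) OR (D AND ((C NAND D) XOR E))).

By absorption (E OR (E AND v) = E):
= ((C NAND D) XOR E)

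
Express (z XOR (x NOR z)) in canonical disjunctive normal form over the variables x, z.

(NOT x AND NOT z) OR (NOT x AND z) OR (x AND z)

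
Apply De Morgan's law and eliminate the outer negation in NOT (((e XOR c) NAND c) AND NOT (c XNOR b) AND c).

NOT ((e XOR c) NAND c) OR (c XNOR b) OR NOT c
De Morgan's: NOT(AND of terms) = OR of negations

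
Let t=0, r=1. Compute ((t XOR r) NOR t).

Substituting: ((0 XOR 1) NOR 0)
= 0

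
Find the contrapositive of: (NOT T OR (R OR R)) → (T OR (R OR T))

Contrapositive: NOT (T OR (R OR T)) → NOT (NOT T OR (R OR R))
Note: A statement and its contrapositive are logically equivalent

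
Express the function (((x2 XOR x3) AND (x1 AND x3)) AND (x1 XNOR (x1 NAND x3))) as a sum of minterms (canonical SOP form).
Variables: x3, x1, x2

Σm() = FALSE (no minterms)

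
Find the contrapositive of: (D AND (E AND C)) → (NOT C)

Contrapositive: C → NOT (D AND (E AND C))
Note: A statement and its contrapositive are logically equivalent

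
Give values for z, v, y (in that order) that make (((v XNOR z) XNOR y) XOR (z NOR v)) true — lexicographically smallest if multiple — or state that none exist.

z=0, v=0, y=0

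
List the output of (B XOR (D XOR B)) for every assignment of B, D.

B | D | Output
--------------
0 | 0 | 0
0 | 1 | 1
1 | 0 | 0
1 | 1 | 1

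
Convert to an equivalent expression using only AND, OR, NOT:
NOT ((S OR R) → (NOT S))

(S OR R) AND S
(Negated implication: NOT(A → B) = A AND NOT B)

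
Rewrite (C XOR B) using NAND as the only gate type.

((C NAND (C NAND B)) NAND (B NAND (C NAND B)))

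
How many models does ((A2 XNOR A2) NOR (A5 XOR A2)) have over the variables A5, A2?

No assignment satisfies the expression.
Count: 0 out of 4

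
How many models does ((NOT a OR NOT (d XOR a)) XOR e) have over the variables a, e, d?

Satisfying assignments: (0,0,0), (0,0,1), (1,0,1), (1,1,0)
Count: 4 out of 8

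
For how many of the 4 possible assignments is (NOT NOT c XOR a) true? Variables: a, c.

Satisfying assignments: (0,1), (1,0)
Count: 2 out of 4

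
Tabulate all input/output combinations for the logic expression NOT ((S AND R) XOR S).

R | S | Output
--------------
0 | 0 | 1
0 | 1 | 0
1 | 0 | 1
1 | 1 | 1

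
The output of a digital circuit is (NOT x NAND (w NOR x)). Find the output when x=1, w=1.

Substituting: (NOT 1 NAND (1 NOR 1))
= 1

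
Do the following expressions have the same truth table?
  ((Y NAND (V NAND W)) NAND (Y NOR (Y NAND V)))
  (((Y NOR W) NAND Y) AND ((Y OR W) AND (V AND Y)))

No. Counterexample: with V=0, W=0, Y=0, Expression 1 = 1 but Expression 2 = 0.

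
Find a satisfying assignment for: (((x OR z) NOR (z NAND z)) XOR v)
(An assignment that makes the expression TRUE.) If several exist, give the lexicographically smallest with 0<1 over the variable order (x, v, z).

x=0, v=1, z=0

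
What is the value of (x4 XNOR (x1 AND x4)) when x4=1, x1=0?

Substituting: (1 XNOR (0 AND 1))
= 0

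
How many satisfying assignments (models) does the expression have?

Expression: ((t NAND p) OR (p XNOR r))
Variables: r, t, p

Satisfying assignments: (0,0,0), (0,0,1), (0,1,0), (1,0,0), (1,0,1), (1,1,0), (1,1,1)
Count: 7 out of 8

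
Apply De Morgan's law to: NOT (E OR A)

NOT E AND NOT A
De Morgan's: NOT(OR of terms) = AND of negations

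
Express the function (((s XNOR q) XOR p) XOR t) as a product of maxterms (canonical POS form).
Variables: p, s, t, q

ΠM(1, 2, 4, 7, 8, 11, 13, 14) = (p OR s OR t OR NOT q) AND (p OR s OR NOT t OR q) AND (p OR NOT s OR t OR q) AND (p OR NOT s OR NOT t OR NOT q) AND (NOT p OR s OR t OR q) AND (NOT p OR s OR NOT t OR NOT q) AND (NOT p OR NOT s OR t OR NOT q) AND (NOT p OR NOT s OR NOT t OR q)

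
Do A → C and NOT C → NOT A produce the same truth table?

Yes, Contrapositive is always equivalent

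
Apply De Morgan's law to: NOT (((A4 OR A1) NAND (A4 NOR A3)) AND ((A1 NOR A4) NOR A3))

NOT ((A4 OR A1) NAND (A4 NOR A3)) OR NOT ((A1 NOR A4) NOR A3)
De Morgan's: NOT(AND of terms) = OR of negations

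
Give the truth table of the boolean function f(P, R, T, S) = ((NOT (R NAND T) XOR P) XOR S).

P | R | T | S | Output
----------------------
0 | 0 | 0 | 0 | 0
0 | 0 | 0 | 1 | 1
0 | 0 | 1 | 0 | 0
0 | 0 | 1 | 1 | 1
0 | 1 | 0 | 0 | 0
0 | 1 | 0 | 1 | 1
0 | 1 | 1 | 0 | 1
0 | 1 | 1 | 1 | 0
1 | 0 | 0 | 0 | 1
1 | 0 | 0 | 1 | 0
1 | 0 | 1 | 0 | 1
1 | 0 | 1 | 1 | 0
1 | 1 | 0 | 0 | 1
1 | 1 | 0 | 1 | 0
1 | 1 | 1 | 0 | 0
1 | 1 | 1 | 1 | 1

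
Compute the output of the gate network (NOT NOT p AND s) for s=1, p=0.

Substituting: (NOT NOT 0 AND 1)
= 0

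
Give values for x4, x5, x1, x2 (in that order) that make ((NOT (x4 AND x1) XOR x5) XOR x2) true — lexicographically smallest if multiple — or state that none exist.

x4=0, x5=0, x1=0, x2=0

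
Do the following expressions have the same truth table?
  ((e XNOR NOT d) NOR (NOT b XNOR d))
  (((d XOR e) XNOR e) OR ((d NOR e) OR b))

No. Counterexample: with b=0, e=1, d=0, Expression 1 = 0 but Expression 2 = 1.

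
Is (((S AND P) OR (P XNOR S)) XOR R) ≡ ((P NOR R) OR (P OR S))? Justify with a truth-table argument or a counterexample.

No. Counterexample: with P=0, S=1, R=0, Expression 1 = 0 but Expression 2 = 1.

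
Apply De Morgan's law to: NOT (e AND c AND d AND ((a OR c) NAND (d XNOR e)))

NOT e OR NOT c OR NOT d OR NOT ((a OR c) NAND (d XNOR e))
De Morgan's: NOT(AND of terms) = OR of negations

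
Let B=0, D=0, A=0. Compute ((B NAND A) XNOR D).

Substituting: ((0 NAND 0) XNOR 0)
= 0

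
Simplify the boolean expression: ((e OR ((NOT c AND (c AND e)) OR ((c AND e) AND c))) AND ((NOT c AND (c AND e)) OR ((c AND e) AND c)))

By absorption (E AND (E OR v) = E) then distribution ((E AND v) OR (E AND NOT v) = E):
= (c AND e)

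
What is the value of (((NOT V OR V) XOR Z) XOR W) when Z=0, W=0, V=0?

Substituting: (((NOT 0 OR 0) XOR 0) XOR 0)
= 1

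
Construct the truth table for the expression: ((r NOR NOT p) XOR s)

s | r | p | Output
------------------
0 | 0 | 0 | 0
0 | 0 | 1 | 1
0 | 1 | 0 | 0
0 | 1 | 1 | 0
1 | 0 | 0 | 1
1 | 0 | 1 | 0
1 | 1 | 0 | 1
1 | 1 | 1 | 1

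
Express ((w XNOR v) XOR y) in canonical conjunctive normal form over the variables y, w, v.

(y OR w OR NOT v) AND (y OR NOT w OR v) AND (NOT y OR w OR v) AND (NOT y OR NOT w OR NOT v)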